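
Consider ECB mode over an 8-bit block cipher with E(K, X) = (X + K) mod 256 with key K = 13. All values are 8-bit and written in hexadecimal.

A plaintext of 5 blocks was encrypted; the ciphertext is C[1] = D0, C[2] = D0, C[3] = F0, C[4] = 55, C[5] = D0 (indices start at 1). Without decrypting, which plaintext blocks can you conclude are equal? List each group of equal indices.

ECB encrypts each block independently with the same key, so equal ciphertext blocks imply equal plaintext blocks.
C[1] = C[2] = C[5] = D0, so P[1] = P[2] = P[5].

P[1] = P[2] = P[5]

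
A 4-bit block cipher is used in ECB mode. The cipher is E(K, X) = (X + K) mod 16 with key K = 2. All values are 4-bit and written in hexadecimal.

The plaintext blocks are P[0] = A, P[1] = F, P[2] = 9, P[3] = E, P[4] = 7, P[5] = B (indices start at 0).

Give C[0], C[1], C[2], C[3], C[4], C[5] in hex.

C[0] = C, C[1] = 1, C[2] = B, C[3] = 0, C[4] = 9, C[5] = D

ECB encryption: C_i = E(K, P_i).
C[0]: E(K, A) = C.
C[1]: E(K, F) = 1.
C[2]: E(K, 9) = B.
C[3]: E(K, E) = 0.
C[4]: E(K, 7) = 9.
C[5]: E(K, B) = D.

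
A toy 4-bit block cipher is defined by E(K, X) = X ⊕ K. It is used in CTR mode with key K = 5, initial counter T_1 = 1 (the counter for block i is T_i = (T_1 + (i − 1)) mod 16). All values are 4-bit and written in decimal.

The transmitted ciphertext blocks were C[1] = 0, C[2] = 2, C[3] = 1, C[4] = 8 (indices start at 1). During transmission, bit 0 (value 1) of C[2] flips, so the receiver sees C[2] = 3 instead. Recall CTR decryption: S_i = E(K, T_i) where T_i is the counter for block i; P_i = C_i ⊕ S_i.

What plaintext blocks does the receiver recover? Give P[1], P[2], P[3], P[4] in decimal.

Only C[2] changed, to 3. In CTR, a change in C_i flips the same bit in P_i only; the keystream is unaffected. Decrypting the received ciphertext:
P[1]: T = 1, S = E(K, T) = 4; 0 ⊕ 4 = 4.
P[2]: T = 2, S = E(K, T) = 7; 3 ⊕ 7 = 4.
P[3]: T = 3, S = E(K, T) = 6; 1 ⊕ 6 = 7.
P[4]: T = 4, S = E(K, T) = 1; 8 ⊕ 1 = 9.
Blocks that differ from the original plaintext: P[2].

P[1] = 4, P[2] = 4, P[3] = 7, P[4] = 9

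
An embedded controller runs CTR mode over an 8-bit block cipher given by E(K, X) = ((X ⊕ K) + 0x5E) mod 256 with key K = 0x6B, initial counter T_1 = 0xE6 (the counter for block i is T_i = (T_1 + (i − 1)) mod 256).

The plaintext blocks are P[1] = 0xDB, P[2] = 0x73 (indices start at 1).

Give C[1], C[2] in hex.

C[1] = 0x30, C[2] = 0x99

CTR encryption: S_i = E(K, T_i) where T_i is the counter for block i; C_i = P_i ⊕ S_i.
C[1]: T = 0xE6, S = E(K, T) = 0xEB; 0xDB ⊕ 0xEB = 0x30.
C[2]: T = 0xE7, S = E(K, T) = 0xEA; 0x73 ⊕ 0xEA = 0x99.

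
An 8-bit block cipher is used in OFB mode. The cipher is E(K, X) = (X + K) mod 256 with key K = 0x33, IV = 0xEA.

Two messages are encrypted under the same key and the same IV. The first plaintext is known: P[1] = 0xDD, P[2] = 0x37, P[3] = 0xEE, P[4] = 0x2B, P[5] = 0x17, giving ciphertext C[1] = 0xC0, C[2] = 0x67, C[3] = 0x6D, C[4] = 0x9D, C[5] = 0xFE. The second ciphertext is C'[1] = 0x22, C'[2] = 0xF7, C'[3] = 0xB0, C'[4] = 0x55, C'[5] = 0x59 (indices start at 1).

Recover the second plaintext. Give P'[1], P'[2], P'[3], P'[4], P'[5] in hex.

In OFB with a reused IV, both messages share the same keystream S_i, so C_i ⊕ C'_i = P_i ⊕ P'_i and thus P'_i = P_i ⊕ C_i ⊕ C'_i.
P'[1]: 0xDD ⊕ 0xC0 ⊕ 0x22 = 0x3F.
P'[2]: 0x37 ⊕ 0x67 ⊕ 0xF7 = 0xA7.
P'[3]: 0xEE ⊕ 0x6D ⊕ 0xB0 = 0x33.
P'[4]: 0x2B ⊕ 0x9D ⊕ 0x55 = 0xE3.
P'[5]: 0x17 ⊕ 0xFE ⊕ 0x59 = 0xB0.

P'[1] = 0x3F, P'[2] = 0xA7, P'[3] = 0x33, P'[4] = 0xE3, P'[5] = 0xB0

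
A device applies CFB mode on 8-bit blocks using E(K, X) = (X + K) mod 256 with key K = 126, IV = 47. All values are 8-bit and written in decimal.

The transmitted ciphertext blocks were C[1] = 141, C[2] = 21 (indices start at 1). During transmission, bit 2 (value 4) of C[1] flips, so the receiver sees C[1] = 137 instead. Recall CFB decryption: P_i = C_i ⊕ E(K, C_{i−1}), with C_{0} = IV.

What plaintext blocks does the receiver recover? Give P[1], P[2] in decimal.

Only C[1] changed, to 137. In CFB, a change in C_i flips the same bit in P_i and garbles P_{i+1}. Decrypting the received ciphertext:
P[1]: E(K, 47) = 173; 137 ⊕ 173 = 36.
P[2]: E(K, 137) = 7; 21 ⊕ 7 = 18.
Blocks that differ from the original plaintext: P[1], P[2].

P[1] = 36, P[2] = 18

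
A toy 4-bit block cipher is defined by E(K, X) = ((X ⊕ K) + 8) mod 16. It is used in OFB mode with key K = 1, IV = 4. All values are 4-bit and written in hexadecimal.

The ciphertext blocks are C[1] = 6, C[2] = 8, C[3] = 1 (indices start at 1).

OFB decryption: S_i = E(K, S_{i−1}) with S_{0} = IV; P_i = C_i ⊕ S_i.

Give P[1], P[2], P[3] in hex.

P[1]: S = E(K, 4) = D; 6 ⊕ D = B.
P[2]: S = E(K, D) = 4; 8 ⊕ 4 = C.
P[3]: S = E(K, 4) = D; 1 ⊕ D = C.

P[1] = B, P[2] = C, P[3] = C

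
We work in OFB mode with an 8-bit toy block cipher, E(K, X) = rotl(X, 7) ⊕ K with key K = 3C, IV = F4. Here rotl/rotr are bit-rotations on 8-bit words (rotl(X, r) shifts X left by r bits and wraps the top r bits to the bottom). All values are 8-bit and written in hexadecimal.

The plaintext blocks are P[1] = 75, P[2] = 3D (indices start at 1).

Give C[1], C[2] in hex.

OFB encryption: S_i = E(K, S_{i−1}) with S_{0} = IV; C_i = P_i ⊕ S_i.
C[1]: S = E(K, F4) = 46; 75 ⊕ 46 = 33.
C[2]: S = E(K, 46) = 1F; 3D ⊕ 1F = 22.

C[1] = 33, C[2] = 22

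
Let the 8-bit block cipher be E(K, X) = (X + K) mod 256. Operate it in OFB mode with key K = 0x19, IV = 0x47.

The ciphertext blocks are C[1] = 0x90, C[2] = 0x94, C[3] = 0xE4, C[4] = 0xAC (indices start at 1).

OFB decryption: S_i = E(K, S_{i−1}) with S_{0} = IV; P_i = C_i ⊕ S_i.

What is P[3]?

P[1]: S = E(K, 0x47) = 0x60; 0x90 ⊕ 0x60 = 0xF0.
P[2]: S = E(K, 0x60) = 0x79; 0x94 ⊕ 0x79 = 0xED.
P[3]: S = E(K, 0x79) = 0x92; 0xE4 ⊕ 0x92 = 0x76.

P[3] = 0x76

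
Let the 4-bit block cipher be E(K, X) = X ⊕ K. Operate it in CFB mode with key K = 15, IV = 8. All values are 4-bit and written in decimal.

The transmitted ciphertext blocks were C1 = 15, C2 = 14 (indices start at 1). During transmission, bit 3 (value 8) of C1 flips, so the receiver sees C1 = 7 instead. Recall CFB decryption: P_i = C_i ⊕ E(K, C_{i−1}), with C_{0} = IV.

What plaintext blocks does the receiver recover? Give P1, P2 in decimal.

Only C1 changed, to 7. In CFB, a change in C_i flips the same bit in P_i and garbles P_{i+1}. Decrypting the received ciphertext:
P1: E(K, 8) = 7; 7 ⊕ 7 = 0.
P2: E(K, 7) = 8; 14 ⊕ 8 = 6.
Blocks that differ from the original plaintext: P1, P2.

P1 = 0, P2 = 6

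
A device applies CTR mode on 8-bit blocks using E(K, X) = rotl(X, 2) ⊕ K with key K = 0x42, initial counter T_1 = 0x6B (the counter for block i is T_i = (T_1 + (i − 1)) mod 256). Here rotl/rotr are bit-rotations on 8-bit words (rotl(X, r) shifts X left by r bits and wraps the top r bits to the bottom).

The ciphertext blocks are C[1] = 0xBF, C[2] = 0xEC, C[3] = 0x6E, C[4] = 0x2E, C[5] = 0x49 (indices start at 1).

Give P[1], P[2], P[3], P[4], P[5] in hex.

CTR decryption: S_i = E(K, T_i) where T_i is the counter for block i; P_i = C_i ⊕ S_i.
P[1]: T = 0x6B, S = E(K, T) = 0xEF; 0xBF ⊕ 0xEF = 0x50.
P[2]: T = 0x6C, S = E(K, T) = 0xF3; 0xEC ⊕ 0xF3 = 0x1F.
P[3]: T = 0x6D, S = E(K, T) = 0xF7; 0x6E ⊕ 0xF7 = 0x99.
P[4]: T = 0x6E, S = E(K, T) = 0xFB; 0x2E ⊕ 0xFB = 0xD5.
P[5]: T = 0x6F, S = E(K, T) = 0xFF; 0x49 ⊕ 0xFF = 0xB6.

P[1] = 0x50, P[2] = 0x1F, P[3] = 0x99, P[4] = 0xD5, P[5] = 0xB6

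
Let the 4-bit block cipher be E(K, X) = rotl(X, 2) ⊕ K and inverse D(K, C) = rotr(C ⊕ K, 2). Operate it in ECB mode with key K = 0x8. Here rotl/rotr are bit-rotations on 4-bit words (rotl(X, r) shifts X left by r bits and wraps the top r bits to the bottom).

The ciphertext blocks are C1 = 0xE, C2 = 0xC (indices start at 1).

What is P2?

ECB decryption: P_i = D(K, C_i).
P2: D(K, 0xC) = 0x1.

P2 = 0x1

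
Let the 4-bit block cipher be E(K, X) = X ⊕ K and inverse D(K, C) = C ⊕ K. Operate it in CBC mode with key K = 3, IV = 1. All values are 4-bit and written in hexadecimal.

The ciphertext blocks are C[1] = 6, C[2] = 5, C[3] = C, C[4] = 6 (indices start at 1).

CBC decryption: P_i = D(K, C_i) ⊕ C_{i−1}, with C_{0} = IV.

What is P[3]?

P[3]: D(K, C) = F; F ⊕ 5 = A.

P[3] = A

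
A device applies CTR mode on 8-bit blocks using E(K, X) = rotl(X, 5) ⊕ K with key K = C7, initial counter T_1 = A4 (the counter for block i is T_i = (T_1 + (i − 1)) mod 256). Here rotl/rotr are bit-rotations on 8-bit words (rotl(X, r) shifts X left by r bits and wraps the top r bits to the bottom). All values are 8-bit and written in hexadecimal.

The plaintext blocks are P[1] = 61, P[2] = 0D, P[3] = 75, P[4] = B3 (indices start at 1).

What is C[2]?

CTR encryption: S_i = E(K, T_i) where T_i is the counter for block i; C_i = P_i ⊕ S_i.
C[1]: T = A4, S = E(K, T) = 53; 61 ⊕ 53 = 32.
C[2]: T = A5, S = E(K, T) = 73; 0D ⊕ 73 = 7E.

C[2] = 7E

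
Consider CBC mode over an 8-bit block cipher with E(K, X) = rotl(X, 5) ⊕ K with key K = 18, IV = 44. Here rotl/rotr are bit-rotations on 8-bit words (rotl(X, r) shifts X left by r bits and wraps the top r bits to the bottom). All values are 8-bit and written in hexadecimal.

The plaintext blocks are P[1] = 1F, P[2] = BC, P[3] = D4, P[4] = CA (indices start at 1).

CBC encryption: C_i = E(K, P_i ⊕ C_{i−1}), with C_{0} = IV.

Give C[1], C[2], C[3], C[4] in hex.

C[1]: P[1] ⊕ 44 = 5B; E(K, 5B) = 73.
C[2]: P[2] ⊕ 73 = CF; E(K, CF) = E1.
C[3]: P[3] ⊕ E1 = 35; E(K, 35) = BE.
C[4]: P[4] ⊕ BE = 74; E(K, 74) = 96.

C[1] = 73, C[2] = E1, C[3] = BE, C[4] = 96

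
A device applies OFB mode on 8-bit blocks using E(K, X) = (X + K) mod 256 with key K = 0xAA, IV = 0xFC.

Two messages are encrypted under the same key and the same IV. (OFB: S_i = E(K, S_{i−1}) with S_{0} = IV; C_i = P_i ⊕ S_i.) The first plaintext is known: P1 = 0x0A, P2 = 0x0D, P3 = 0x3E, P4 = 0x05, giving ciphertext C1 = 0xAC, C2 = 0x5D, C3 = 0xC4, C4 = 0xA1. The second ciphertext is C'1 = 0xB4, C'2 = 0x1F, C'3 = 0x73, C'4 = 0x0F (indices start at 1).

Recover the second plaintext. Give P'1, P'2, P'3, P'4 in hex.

In OFB with a reused IV, both messages share the same keystream S_i, so C_i ⊕ C'_i = P_i ⊕ P'_i and thus P'_i = P_i ⊕ C_i ⊕ C'_i.
P'1: 0x0A ⊕ 0xAC ⊕ 0xB4 = 0x12.
P'2: 0x0D ⊕ 0x5D ⊕ 0x1F = 0x4F.
P'3: 0x3E ⊕ 0xC4 ⊕ 0x73 = 0x89.
P'4: 0x05 ⊕ 0xA1 ⊕ 0x0F = 0xAB.

P'1 = 0x12, P'2 = 0x4F, P'3 = 0x89, P'4 = 0xAB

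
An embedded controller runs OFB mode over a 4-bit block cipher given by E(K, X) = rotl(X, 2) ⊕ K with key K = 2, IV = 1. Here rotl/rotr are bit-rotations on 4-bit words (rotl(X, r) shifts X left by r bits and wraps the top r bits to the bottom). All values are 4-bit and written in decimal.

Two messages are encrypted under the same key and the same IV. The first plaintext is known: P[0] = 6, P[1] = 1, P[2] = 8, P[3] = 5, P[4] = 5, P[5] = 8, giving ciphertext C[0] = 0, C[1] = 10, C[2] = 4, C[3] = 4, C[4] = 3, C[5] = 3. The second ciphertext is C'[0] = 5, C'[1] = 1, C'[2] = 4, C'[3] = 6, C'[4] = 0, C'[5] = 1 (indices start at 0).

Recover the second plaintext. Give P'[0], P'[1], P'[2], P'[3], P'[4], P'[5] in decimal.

In OFB with a reused IV, both messages share the same keystream S_i, so C_i ⊕ C'_i = P_i ⊕ P'_i and thus P'_i = P_i ⊕ C_i ⊕ C'_i.
P'[0]: 6 ⊕ 0 ⊕ 5 = 3.
P'[1]: 1 ⊕ 10 ⊕ 1 = 10.
P'[2]: 8 ⊕ 4 ⊕ 4 = 8.
P'[3]: 5 ⊕ 4 ⊕ 6 = 7.
P'[4]: 5 ⊕ 3 ⊕ 0 = 6.
P'[5]: 8 ⊕ 3 ⊕ 1 = 10.

P'[0] = 3, P'[1] = 10, P'[2] = 8, P'[3] = 7, P'[4] = 6, P'[5] = 10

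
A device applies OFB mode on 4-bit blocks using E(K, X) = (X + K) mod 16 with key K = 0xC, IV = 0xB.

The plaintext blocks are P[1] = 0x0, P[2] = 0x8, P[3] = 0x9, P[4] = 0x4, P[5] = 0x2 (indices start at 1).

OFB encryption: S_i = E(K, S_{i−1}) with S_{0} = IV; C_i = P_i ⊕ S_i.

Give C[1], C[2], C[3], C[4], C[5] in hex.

C[1]: S = E(K, 0xB) = 0x7; 0x0 ⊕ 0x7 = 0x7.
C[2]: S = E(K, 0x7) = 0x3; 0x8 ⊕ 0x3 = 0xB.
C[3]: S = E(K, 0x3) = 0xF; 0x9 ⊕ 0xF = 0x6.
C[4]: S = E(K, 0xF) = 0xB; 0x4 ⊕ 0xB = 0xF.
C[5]: S = E(K, 0xB) = 0x7; 0x2 ⊕ 0x7 = 0x5.

C[1] = 0x7, C[2] = 0xB, C[3] = 0x6, C[4] = 0xF, C[5] = 0x5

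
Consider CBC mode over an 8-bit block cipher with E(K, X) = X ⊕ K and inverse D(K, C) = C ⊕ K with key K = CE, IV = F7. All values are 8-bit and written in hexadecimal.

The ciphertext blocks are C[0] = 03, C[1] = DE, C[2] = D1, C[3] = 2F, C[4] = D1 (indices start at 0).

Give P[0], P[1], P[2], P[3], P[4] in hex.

P[0] = 3A, P[1] = 13, P[2] = C1, P[3] = 30, P[4] = 30

CBC decryption: P_i = D(K, C_i) ⊕ C_{i−1}, with C_{−1} = IV.
P[0]: D(K, 03) = CD; CD ⊕ F7 = 3A.
P[1]: D(K, DE) = 10; 10 ⊕ 03 = 13.
P[2]: D(K, D1) = 1F; 1F ⊕ DE = C1.
P[3]: D(K, 2F) = E1; E1 ⊕ D1 = 30.
P[4]: D(K, D1) = 1F; 1F ⊕ 2F = 30.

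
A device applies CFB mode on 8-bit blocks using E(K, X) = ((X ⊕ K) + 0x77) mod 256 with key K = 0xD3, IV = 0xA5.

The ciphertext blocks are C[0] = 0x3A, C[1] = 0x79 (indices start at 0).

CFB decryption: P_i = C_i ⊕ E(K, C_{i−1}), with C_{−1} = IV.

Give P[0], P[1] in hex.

P[0] = 0xD7, P[1] = 0x19

P[0]: E(K, 0xA5) = 0xED; 0x3A ⊕ 0xED = 0xD7.
P[1]: E(K, 0x3A) = 0x60; 0x79 ⊕ 0x60 = 0x19.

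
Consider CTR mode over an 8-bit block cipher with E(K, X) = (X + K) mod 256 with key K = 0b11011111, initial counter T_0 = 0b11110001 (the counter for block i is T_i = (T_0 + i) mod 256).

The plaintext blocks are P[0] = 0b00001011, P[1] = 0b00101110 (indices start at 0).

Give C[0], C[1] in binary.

CTR encryption: S_i = E(K, T_i) where T_i is the counter for block i; C_i = P_i ⊕ S_i.
C[0]: T = 0b11110001, S = E(K, T) = 0b11010000; 0b00001011 ⊕ 0b11010000 = 0b11011011.
C[1]: T = 0b11110010, S = E(K, T) = 0b11010001; 0b00101110 ⊕ 0b11010001 = 0b11111111.

C[0] = 0b11011011, C[1] = 0b11111111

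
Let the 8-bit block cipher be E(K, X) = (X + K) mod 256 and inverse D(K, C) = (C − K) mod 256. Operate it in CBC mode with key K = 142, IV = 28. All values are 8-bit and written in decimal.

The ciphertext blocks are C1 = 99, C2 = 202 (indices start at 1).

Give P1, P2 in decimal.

CBC decryption: P_i = D(K, C_i) ⊕ C_{i−1}, with C_{0} = IV.
P1: D(K, 99) = 213; 213 ⊕ 28 = 201.
P2: D(K, 202) = 60; 60 ⊕ 99 = 95.

P1 = 201, P2 = 95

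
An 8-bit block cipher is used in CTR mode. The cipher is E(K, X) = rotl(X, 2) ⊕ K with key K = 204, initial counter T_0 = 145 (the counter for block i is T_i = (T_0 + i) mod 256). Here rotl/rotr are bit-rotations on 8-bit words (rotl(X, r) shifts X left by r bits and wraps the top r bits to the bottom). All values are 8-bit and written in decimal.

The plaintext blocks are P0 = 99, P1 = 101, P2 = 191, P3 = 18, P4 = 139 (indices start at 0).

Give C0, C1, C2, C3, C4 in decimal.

CTR encryption: S_i = E(K, T_i) where T_i is the counter for block i; C_i = P_i ⊕ S_i.
C0: T = 145, S = E(K, T) = 138; 99 ⊕ 138 = 233.
C1: T = 146, S = E(K, T) = 134; 101 ⊕ 134 = 227.
C2: T = 147, S = E(K, T) = 130; 191 ⊕ 130 = 61.
C3: T = 148, S = E(K, T) = 158; 18 ⊕ 158 = 140.
C4: T = 149, S = E(K, T) = 154; 139 ⊕ 154 = 17.

C0 = 233, C1 = 227, C2 = 61, C3 = 140, C4 = 17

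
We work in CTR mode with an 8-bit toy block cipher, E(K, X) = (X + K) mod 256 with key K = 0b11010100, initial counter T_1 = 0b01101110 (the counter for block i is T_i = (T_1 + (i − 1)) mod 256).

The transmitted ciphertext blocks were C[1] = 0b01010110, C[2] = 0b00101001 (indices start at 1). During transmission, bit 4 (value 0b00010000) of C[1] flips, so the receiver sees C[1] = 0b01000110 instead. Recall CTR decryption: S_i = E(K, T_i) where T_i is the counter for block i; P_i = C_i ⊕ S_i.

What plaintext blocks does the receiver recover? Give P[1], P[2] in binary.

P[1] = 0b00000100, P[2] = 0b01101010

Only C[1] changed, to 0b01000110. In CTR, a change in C_i flips the same bit in P_i only; the keystream is unaffected. Decrypting the received ciphertext:
P[1]: T = 0b01101110, S = E(K, T) = 0b01000010; 0b01000110 ⊕ 0b01000010 = 0b00000100.
P[2]: T = 0b01101111, S = E(K, T) = 0b01000011; 0b00101001 ⊕ 0b01000011 = 0b01101010.
Blocks that differ from the original plaintext: P[1].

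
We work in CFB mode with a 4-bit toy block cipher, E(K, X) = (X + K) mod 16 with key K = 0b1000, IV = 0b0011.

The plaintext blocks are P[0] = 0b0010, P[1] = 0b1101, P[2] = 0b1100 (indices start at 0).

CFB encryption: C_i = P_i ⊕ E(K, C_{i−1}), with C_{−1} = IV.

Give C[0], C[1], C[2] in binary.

C[0]: E(K, 0b0011) = 0b1011; 0b0010 ⊕ 0b1011 = 0b1001.
C[1]: E(K, 0b1001) = 0b0001; 0b1101 ⊕ 0b0001 = 0b1100.
C[2]: E(K, 0b1100) = 0b0100; 0b1100 ⊕ 0b0100 = 0b1000.

C[0] = 0b1001, C[1] = 0b1100, C[2] = 0b1000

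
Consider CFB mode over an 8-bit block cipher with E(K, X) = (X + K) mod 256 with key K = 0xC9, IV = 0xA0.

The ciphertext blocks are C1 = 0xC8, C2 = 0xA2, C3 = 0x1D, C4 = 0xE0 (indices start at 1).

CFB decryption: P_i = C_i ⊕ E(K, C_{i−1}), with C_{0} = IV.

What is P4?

P4 = 0x06

P4: E(K, 0x1D) = 0xE6; 0xE0 ⊕ 0xE6 = 0x06.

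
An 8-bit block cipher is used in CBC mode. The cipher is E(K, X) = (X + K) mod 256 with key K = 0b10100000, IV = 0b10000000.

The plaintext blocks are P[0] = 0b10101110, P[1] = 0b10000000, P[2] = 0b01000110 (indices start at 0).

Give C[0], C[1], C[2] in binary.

C[0] = 0b11001110, C[1] = 0b11101110, C[2] = 0b01001000

CBC encryption: C_i = E(K, P_i ⊕ C_{i−1}), with C_{−1} = IV.
C[0]: P[0] ⊕ 0b10000000 = 0b00101110; E(K, 0b00101110) = 0b11001110.
C[1]: P[1] ⊕ 0b11001110 = 0b01001110; E(K, 0b01001110) = 0b11101110.
C[2]: P[2] ⊕ 0b11101110 = 0b10101000; E(K, 0b10101000) = 0b01001000.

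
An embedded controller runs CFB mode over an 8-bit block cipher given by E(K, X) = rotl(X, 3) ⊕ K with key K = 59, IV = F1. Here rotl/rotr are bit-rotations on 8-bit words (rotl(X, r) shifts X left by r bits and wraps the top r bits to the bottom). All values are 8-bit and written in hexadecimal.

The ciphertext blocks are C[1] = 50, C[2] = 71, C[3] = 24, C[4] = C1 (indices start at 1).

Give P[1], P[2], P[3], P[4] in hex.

P[1] = 86, P[2] = AA, P[3] = F6, P[4] = B9

CFB decryption: P_i = C_i ⊕ E(K, C_{i−1}), with C_{0} = IV.
P[1]: E(K, F1) = D6; 50 ⊕ D6 = 86.
P[2]: E(K, 50) = DB; 71 ⊕ DB = AA.
P[3]: E(K, 71) = D2; 24 ⊕ D2 = F6.
P[4]: E(K, 24) = 78; C1 ⊕ 78 = B9.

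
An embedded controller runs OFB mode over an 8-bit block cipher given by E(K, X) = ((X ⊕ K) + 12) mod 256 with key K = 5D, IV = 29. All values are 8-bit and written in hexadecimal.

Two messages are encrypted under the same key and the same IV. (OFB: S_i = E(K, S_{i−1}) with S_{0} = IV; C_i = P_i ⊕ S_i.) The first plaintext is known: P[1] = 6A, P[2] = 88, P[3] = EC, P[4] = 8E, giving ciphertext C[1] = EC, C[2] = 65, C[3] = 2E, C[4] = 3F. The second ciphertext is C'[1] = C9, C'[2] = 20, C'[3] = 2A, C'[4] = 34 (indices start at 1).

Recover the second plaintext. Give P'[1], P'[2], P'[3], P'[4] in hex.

In OFB with a reused IV, both messages share the same keystream S_i, so C_i ⊕ C'_i = P_i ⊕ P'_i and thus P'_i = P_i ⊕ C_i ⊕ C'_i.
P'[1]: 6A ⊕ EC ⊕ C9 = 4F.
P'[2]: 88 ⊕ 65 ⊕ 20 = CD.
P'[3]: EC ⊕ 2E ⊕ 2A = E8.
P'[4]: 8E ⊕ 3F ⊕ 34 = 85.

P'[1] = 4F, P'[2] = CD, P'[3] = E8, P'[4] = 85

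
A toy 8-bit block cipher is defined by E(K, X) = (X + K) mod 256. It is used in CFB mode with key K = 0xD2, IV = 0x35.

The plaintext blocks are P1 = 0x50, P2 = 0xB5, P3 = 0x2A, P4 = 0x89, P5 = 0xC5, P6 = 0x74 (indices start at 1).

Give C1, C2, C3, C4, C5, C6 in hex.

CFB encryption: C_i = P_i ⊕ E(K, C_{i−1}), with C_{0} = IV.
C1: E(K, 0x35) = 0x07; 0x50 ⊕ 0x07 = 0x57.
C2: E(K, 0x57) = 0x29; 0xB5 ⊕ 0x29 = 0x9C.
C3: E(K, 0x9C) = 0x6E; 0x2A ⊕ 0x6E = 0x44.
C4: E(K, 0x44) = 0x16; 0x89 ⊕ 0x16 = 0x9F.
C5: E(K, 0x9F) = 0x71; 0xC5 ⊕ 0x71 = 0xB4.
C6: E(K, 0xB4) = 0x86; 0x74 ⊕ 0x86 = 0xF2.

C1 = 0x57, C2 = 0x9C, C3 = 0x44, C4 = 0x9F, C5 = 0xB4, C6 = 0xF2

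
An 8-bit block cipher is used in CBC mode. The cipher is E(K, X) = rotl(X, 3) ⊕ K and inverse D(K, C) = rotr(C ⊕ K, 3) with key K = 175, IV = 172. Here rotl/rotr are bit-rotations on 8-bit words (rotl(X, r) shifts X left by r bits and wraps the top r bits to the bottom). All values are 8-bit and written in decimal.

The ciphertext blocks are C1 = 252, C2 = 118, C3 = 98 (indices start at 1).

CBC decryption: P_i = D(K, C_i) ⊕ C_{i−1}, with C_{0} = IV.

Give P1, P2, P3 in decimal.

P1: D(K, 252) = 106; 106 ⊕ 172 = 198.
P2: D(K, 118) = 59; 59 ⊕ 252 = 199.
P3: D(K, 98) = 185; 185 ⊕ 118 = 207.

P1 = 198, P2 = 199, P3 = 207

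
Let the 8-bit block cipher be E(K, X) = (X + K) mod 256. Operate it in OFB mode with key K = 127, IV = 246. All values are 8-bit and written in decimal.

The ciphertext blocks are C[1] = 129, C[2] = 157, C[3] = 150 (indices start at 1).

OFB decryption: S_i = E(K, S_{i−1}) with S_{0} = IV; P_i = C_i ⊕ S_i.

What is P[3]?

P[3] = 229

P[1]: S = E(K, 246) = 117; 129 ⊕ 117 = 244.
P[2]: S = E(K, 117) = 244; 157 ⊕ 244 = 105.
P[3]: S = E(K, 244) = 115; 150 ⊕ 115 = 229.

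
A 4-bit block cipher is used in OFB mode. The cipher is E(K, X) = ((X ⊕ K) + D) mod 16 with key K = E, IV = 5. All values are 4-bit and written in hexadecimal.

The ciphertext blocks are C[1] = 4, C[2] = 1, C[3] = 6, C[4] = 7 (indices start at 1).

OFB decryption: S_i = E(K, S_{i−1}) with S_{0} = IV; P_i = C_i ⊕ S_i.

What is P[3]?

P[3] = C

P[1]: S = E(K, 5) = 8; 4 ⊕ 8 = C.
P[2]: S = E(K, 8) = 3; 1 ⊕ 3 = 2.
P[3]: S = E(K, 3) = A; 6 ⊕ A = C.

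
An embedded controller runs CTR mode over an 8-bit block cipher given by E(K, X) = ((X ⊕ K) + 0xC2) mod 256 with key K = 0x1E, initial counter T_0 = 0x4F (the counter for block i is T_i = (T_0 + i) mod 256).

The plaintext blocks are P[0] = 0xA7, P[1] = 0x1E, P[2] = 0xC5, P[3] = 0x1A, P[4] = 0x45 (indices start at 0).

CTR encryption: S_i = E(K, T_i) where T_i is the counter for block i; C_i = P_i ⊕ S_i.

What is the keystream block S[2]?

C[0]: T = 0x4F, S = E(K, T) = 0x13; 0xA7 ⊕ 0x13 = 0xB4.
C[1]: T = 0x50, S = E(K, T) = 0x10; 0x1E ⊕ 0x10 = 0x0E.
C[2]: T = 0x51, S = E(K, T) = 0x11; 0xC5 ⊕ 0x11 = 0xD4.
So S[2] = 0x11.

0x11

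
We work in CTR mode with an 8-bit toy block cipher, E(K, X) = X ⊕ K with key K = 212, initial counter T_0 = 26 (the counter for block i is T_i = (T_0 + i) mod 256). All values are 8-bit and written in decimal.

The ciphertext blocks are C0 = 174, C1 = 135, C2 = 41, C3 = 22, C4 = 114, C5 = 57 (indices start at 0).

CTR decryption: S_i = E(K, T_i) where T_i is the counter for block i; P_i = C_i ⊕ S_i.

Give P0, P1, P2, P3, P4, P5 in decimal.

P0 = 96, P1 = 72, P2 = 225, P3 = 223, P4 = 184, P5 = 242

P0: T = 26, S = E(K, T) = 206; 174 ⊕ 206 = 96.
P1: T = 27, S = E(K, T) = 207; 135 ⊕ 207 = 72.
P2: T = 28, S = E(K, T) = 200; 41 ⊕ 200 = 225.
P3: T = 29, S = E(K, T) = 201; 22 ⊕ 201 = 223.
P4: T = 30, S = E(K, T) = 202; 114 ⊕ 202 = 184.
P5: T = 31, S = E(K, T) = 203; 57 ⊕ 203 = 242.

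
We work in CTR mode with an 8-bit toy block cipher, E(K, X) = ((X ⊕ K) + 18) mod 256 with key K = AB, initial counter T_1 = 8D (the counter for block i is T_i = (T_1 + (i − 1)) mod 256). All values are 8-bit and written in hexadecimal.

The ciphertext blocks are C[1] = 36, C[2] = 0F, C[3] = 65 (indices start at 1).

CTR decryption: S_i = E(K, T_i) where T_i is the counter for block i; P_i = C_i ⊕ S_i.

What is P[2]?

P[2]: T = 8E, S = E(K, T) = 3D; 0F ⊕ 3D = 32.

P[2] = 32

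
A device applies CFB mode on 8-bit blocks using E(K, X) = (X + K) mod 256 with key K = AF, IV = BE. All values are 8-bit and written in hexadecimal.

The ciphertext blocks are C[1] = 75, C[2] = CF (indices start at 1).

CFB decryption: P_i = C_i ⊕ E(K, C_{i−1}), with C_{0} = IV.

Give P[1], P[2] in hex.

P[1]: E(K, BE) = 6D; 75 ⊕ 6D = 18.
P[2]: E(K, 75) = 24; CF ⊕ 24 = EB.

P[1] = 18, P[2] = EB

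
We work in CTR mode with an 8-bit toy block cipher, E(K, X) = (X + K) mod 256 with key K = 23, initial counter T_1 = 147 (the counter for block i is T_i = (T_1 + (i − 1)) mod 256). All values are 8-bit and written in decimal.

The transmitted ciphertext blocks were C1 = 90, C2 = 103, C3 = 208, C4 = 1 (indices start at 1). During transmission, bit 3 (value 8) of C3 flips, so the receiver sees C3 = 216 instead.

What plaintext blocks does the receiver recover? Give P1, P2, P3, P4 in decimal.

CTR decryption: S_i = E(K, T_i) where T_i is the counter for block i; P_i = C_i ⊕ S_i.
Only C3 changed, to 216. In CTR, a change in C_i flips the same bit in P_i only; the keystream is unaffected. Decrypting the received ciphertext:
P1: T = 147, S = E(K, T) = 170; 90 ⊕ 170 = 240.
P2: T = 148, S = E(K, T) = 171; 103 ⊕ 171 = 204.
P3: T = 149, S = E(K, T) = 172; 216 ⊕ 172 = 116.
P4: T = 150, S = E(K, T) = 173; 1 ⊕ 173 = 172.
Blocks that differ from the original plaintext: P3.

P1 = 240, P2 = 204, P3 = 116, P4 = 172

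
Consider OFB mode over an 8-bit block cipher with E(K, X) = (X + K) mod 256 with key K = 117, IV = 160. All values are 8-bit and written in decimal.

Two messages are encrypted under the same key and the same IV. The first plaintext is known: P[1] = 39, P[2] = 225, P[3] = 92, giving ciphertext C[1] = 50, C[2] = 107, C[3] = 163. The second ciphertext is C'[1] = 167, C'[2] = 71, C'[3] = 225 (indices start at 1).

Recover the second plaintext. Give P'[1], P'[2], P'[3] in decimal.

P'[1] = 178, P'[2] = 205, P'[3] = 30

In OFB with a reused IV, both messages share the same keystream S_i, so C_i ⊕ C'_i = P_i ⊕ P'_i and thus P'_i = P_i ⊕ C_i ⊕ C'_i.
P'[1]: 39 ⊕ 50 ⊕ 167 = 178.
P'[2]: 225 ⊕ 107 ⊕ 71 = 205.
P'[3]: 92 ⊕ 163 ⊕ 225 = 30.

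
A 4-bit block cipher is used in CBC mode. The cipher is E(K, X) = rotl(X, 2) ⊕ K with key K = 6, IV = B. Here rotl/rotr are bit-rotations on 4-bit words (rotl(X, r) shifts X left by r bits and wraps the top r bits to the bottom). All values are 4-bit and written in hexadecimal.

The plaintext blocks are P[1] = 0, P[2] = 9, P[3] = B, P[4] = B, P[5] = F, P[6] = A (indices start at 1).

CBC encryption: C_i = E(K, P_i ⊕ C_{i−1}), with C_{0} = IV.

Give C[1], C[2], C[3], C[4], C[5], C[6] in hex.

C[1] = 8, C[2] = 2, C[3] = 0, C[4] = 8, C[5] = B, C[6] = 2

C[1]: P[1] ⊕ B = B; E(K, B) = 8.
C[2]: P[2] ⊕ 8 = 1; E(K, 1) = 2.
C[3]: P[3] ⊕ 2 = 9; E(K, 9) = 0.
C[4]: P[4] ⊕ 0 = B; E(K, B) = 8.
C[5]: P[5] ⊕ 8 = 7; E(K, 7) = B.
C[6]: P[6] ⊕ B = 1; E(K, 1) = 2.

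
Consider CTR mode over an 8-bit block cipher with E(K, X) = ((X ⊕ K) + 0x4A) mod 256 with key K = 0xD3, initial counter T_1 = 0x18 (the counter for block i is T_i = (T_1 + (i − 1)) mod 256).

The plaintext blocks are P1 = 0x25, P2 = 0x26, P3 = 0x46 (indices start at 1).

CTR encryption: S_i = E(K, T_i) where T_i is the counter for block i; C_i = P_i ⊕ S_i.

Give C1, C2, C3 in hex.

C1 = 0x30, C2 = 0x32, C3 = 0x55

C1: T = 0x18, S = E(K, T) = 0x15; 0x25 ⊕ 0x15 = 0x30.
C2: T = 0x19, S = E(K, T) = 0x14; 0x26 ⊕ 0x14 = 0x32.
C3: T = 0x1A, S = E(K, T) = 0x13; 0x46 ⊕ 0x13 = 0x55.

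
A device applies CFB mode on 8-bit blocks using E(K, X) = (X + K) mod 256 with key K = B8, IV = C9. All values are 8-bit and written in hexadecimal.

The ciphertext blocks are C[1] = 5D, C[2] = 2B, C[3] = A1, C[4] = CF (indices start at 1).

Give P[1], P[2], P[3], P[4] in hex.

P[1] = DC, P[2] = 3E, P[3] = 42, P[4] = 96

CFB decryption: P_i = C_i ⊕ E(K, C_{i−1}), with C_{0} = IV.
P[1]: E(K, C9) = 81; 5D ⊕ 81 = DC.
P[2]: E(K, 5D) = 15; 2B ⊕ 15 = 3E.
P[3]: E(K, 2B) = E3; A1 ⊕ E3 = 42.
P[4]: E(K, A1) = 59; CF ⊕ 59 = 96.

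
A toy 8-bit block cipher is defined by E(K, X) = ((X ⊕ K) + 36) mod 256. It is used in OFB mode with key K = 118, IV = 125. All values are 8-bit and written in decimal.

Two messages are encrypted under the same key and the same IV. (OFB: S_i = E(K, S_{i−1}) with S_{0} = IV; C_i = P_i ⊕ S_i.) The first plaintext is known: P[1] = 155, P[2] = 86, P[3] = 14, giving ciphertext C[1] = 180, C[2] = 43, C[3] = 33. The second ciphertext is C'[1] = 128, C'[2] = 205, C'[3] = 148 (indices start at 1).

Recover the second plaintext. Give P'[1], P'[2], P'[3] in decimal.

In OFB with a reused IV, both messages share the same keystream S_i, so C_i ⊕ C'_i = P_i ⊕ P'_i and thus P'_i = P_i ⊕ C_i ⊕ C'_i.
P'[1]: 155 ⊕ 180 ⊕ 128 = 175.
P'[2]: 86 ⊕ 43 ⊕ 205 = 176.
P'[3]: 14 ⊕ 33 ⊕ 148 = 187.

P'[1] = 175, P'[2] = 176, P'[3] = 187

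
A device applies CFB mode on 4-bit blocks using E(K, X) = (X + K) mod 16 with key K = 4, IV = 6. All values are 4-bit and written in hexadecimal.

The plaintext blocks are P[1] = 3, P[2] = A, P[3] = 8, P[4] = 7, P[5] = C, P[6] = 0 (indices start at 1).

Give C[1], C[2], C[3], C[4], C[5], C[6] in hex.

C[1] = 9, C[2] = 7, C[3] = 3, C[4] = 0, C[5] = 8, C[6] = C

CFB encryption: C_i = P_i ⊕ E(K, C_{i−1}), with C_{0} = IV.
C[1]: E(K, 6) = A; 3 ⊕ A = 9.
C[2]: E(K, 9) = D; A ⊕ D = 7.
C[3]: E(K, 7) = B; 8 ⊕ B = 3.
C[4]: E(K, 3) = 7; 7 ⊕ 7 = 0.
C[5]: E(K, 0) = 4; C ⊕ 4 = 8.
C[6]: E(K, 8) = C; 0 ⊕ C = C.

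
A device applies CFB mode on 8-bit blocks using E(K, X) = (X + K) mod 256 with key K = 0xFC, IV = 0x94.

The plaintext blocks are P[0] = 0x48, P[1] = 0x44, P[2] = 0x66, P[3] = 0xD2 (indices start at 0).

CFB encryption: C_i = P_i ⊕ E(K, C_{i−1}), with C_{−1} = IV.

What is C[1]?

C[1] = 0x90

C[0]: E(K, 0x94) = 0x90; 0x48 ⊕ 0x90 = 0xD8.
C[1]: E(K, 0xD8) = 0xD4; 0x44 ⊕ 0xD4 = 0x90.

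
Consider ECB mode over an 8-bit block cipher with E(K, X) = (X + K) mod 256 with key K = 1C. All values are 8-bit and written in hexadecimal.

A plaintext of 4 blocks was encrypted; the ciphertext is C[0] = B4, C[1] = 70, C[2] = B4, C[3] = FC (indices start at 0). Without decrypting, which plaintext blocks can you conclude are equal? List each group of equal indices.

ECB encrypts each block independently with the same key, so equal ciphertext blocks imply equal plaintext blocks.
C[0] = C[2] = B4, so P[0] = P[2].

P[0] = P[2]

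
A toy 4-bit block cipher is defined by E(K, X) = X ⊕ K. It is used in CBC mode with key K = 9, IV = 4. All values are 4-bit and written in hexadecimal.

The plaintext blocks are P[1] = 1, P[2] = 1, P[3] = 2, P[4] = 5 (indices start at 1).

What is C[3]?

C[3] = F

CBC encryption: C_i = E(K, P_i ⊕ C_{i−1}), with C_{0} = IV.
C[1]: P[1] ⊕ 4 = 5; E(K, 5) = C.
C[2]: P[2] ⊕ C = D; E(K, D) = 4.
C[3]: P[3] ⊕ 4 = 6; E(K, 6) = F.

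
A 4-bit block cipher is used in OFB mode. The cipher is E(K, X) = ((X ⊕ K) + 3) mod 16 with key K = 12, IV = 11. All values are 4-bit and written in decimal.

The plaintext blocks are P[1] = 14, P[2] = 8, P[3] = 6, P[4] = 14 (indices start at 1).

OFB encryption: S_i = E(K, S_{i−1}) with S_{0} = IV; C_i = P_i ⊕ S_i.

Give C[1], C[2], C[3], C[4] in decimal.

C[1] = 4, C[2] = 1, C[3] = 14, C[4] = 9

C[1]: S = E(K, 11) = 10; 14 ⊕ 10 = 4.
C[2]: S = E(K, 10) = 9; 8 ⊕ 9 = 1.
C[3]: S = E(K, 9) = 8; 6 ⊕ 8 = 14.
C[4]: S = E(K, 8) = 7; 14 ⊕ 7 = 9.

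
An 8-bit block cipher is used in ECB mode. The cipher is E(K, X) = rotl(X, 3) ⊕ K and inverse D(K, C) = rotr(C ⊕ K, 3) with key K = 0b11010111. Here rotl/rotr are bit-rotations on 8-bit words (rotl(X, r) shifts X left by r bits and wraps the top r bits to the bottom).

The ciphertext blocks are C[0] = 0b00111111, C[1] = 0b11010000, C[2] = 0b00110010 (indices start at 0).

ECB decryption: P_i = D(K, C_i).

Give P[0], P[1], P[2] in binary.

P[0] = 0b00011101, P[1] = 0b11100000, P[2] = 0b10111100

P[0]: D(K, 0b00111111) = 0b00011101.
P[1]: D(K, 0b11010000) = 0b11100000.
P[2]: D(K, 0b00110010) = 0b10111100.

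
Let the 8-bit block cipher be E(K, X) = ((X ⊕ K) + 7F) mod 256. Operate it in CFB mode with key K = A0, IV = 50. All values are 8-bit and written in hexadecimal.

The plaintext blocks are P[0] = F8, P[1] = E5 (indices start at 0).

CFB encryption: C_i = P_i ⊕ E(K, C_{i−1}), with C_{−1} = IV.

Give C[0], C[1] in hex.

C[0]: E(K, 50) = 6F; F8 ⊕ 6F = 97.
C[1]: E(K, 97) = B6; E5 ⊕ B6 = 53.

C[0] = 97, C[1] = 53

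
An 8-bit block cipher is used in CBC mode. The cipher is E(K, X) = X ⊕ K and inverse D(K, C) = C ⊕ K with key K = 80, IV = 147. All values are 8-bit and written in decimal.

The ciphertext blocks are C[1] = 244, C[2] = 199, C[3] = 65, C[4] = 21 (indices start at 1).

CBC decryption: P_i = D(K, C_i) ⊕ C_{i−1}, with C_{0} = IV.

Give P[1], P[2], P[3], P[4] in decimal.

P[1]: D(K, 244) = 164; 164 ⊕ 147 = 55.
P[2]: D(K, 199) = 151; 151 ⊕ 244 = 99.
P[3]: D(K, 65) = 17; 17 ⊕ 199 = 214.
P[4]: D(K, 21) = 69; 69 ⊕ 65 = 4.

P[1] = 55, P[2] = 99, P[3] = 214, P[4] = 4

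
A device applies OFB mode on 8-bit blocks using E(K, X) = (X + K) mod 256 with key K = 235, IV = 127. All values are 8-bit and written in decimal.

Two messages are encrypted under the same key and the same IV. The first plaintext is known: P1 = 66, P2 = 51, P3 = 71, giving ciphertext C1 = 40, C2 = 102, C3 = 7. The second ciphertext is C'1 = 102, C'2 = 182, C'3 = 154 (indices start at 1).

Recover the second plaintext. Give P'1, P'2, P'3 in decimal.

In OFB with a reused IV, both messages share the same keystream S_i, so C_i ⊕ C'_i = P_i ⊕ P'_i and thus P'_i = P_i ⊕ C_i ⊕ C'_i.
P'1: 66 ⊕ 40 ⊕ 102 = 12.
P'2: 51 ⊕ 102 ⊕ 182 = 227.
P'3: 71 ⊕ 7 ⊕ 154 = 218.

P'1 = 12, P'2 = 227, P'3 = 218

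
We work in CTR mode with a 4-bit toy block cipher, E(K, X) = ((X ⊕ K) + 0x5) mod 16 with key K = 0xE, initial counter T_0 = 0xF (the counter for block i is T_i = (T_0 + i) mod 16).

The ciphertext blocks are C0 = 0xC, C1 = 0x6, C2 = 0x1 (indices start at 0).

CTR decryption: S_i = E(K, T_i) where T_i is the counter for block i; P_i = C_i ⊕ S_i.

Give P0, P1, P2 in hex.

P0 = 0xA, P1 = 0x5, P2 = 0x5

P0: T = 0xF, S = E(K, T) = 0x6; 0xC ⊕ 0x6 = 0xA.
P1: T = 0x0, S = E(K, T) = 0x3; 0x6 ⊕ 0x3 = 0x5.
P2: T = 0x1, S = E(K, T) = 0x4; 0x1 ⊕ 0x4 = 0x5.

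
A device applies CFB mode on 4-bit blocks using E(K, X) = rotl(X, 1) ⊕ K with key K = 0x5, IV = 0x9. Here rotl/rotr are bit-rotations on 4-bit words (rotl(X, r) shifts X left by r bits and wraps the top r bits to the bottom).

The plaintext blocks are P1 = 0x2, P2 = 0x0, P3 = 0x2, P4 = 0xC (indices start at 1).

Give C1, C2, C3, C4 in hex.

C1 = 0x4, C2 = 0xD, C3 = 0xC, C4 = 0x0

CFB encryption: C_i = P_i ⊕ E(K, C_{i−1}), with C_{0} = IV.
C1: E(K, 0x9) = 0x6; 0x2 ⊕ 0x6 = 0x4.
C2: E(K, 0x4) = 0xD; 0x0 ⊕ 0xD = 0xD.
C3: E(K, 0xD) = 0xE; 0x2 ⊕ 0xE = 0xC.
C4: E(K, 0xC) = 0xC; 0xC ⊕ 0xC = 0x0.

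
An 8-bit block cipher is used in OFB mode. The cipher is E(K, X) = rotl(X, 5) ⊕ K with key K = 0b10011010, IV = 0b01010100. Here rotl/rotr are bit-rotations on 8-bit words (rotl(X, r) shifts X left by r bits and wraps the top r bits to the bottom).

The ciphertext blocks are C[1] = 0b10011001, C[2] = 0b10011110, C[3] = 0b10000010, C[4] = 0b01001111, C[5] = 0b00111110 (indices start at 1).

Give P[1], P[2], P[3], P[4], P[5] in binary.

OFB decryption: S_i = E(K, S_{i−1}) with S_{0} = IV; P_i = C_i ⊕ S_i.
P[1]: S = E(K, 0b01010100) = 0b00010000; 0b10011001 ⊕ 0b00010000 = 0b10001001.
P[2]: S = E(K, 0b00010000) = 0b10011000; 0b10011110 ⊕ 0b10011000 = 0b00000110.
P[3]: S = E(K, 0b10011000) = 0b10001001; 0b10000010 ⊕ 0b10001001 = 0b00001011.
P[4]: S = E(K, 0b10001001) = 0b10101011; 0b01001111 ⊕ 0b10101011 = 0b11100100.
P[5]: S = E(K, 0b10101011) = 0b11101111; 0b00111110 ⊕ 0b11101111 = 0b11010001.

P[1] = 0b10001001, P[2] = 0b00000110, P[3] = 0b00001011, P[4] = 0b11100100, P[5] = 0b11010001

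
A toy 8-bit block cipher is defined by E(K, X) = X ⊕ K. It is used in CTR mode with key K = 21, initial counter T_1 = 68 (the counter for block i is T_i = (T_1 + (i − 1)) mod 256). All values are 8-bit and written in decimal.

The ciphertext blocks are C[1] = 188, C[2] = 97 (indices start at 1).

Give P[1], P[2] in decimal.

CTR decryption: S_i = E(K, T_i) where T_i is the counter for block i; P_i = C_i ⊕ S_i.
P[1]: T = 68, S = E(K, T) = 81; 188 ⊕ 81 = 237.
P[2]: T = 69, S = E(K, T) = 80; 97 ⊕ 80 = 49.

P[1] = 237, P[2] = 49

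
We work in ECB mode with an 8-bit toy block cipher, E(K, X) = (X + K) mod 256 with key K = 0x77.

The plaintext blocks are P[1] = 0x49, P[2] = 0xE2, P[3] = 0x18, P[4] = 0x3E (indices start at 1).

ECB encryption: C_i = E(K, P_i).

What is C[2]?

C[2]: E(K, 0xE2) = 0x59.

C[2] = 0x59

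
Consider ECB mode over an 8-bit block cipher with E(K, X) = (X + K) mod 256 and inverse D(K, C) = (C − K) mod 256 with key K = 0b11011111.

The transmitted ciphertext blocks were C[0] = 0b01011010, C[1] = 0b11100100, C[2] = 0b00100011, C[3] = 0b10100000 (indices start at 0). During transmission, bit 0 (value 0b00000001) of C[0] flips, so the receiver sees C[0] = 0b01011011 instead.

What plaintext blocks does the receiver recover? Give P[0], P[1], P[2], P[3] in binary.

ECB decryption: P_i = D(K, C_i).
Only C[0] changed, to 0b01011011. In ECB, a change in C_i affects only P_i. Decrypting the received ciphertext:
P[0]: D(K, 0b01011011) = 0b01111100.
P[1]: D(K, 0b11100100) = 0b00000101.
P[2]: D(K, 0b00100011) = 0b01000100.
P[3]: D(K, 0b10100000) = 0b11000001.
Blocks that differ from the original plaintext: P[0].

P[0] = 0b01111100, P[1] = 0b00000101, P[2] = 0b01000100, P[3] = 0b11000001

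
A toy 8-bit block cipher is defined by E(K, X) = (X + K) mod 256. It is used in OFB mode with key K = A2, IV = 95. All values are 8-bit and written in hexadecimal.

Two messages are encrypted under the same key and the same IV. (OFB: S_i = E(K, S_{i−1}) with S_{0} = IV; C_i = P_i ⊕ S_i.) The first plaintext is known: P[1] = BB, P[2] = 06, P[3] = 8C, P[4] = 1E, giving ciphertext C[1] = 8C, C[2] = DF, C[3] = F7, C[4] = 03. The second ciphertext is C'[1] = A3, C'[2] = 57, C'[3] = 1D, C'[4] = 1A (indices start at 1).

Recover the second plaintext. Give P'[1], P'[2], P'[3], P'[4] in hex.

In OFB with a reused IV, both messages share the same keystream S_i, so C_i ⊕ C'_i = P_i ⊕ P'_i and thus P'_i = P_i ⊕ C_i ⊕ C'_i.
P'[1]: BB ⊕ 8C ⊕ A3 = 94.
P'[2]: 06 ⊕ DF ⊕ 57 = 8E.
P'[3]: 8C ⊕ F7 ⊕ 1D = 66.
P'[4]: 1E ⊕ 03 ⊕ 1A = 07.

P'[1] = 94, P'[2] = 8E, P'[3] = 66, P'[4] = 07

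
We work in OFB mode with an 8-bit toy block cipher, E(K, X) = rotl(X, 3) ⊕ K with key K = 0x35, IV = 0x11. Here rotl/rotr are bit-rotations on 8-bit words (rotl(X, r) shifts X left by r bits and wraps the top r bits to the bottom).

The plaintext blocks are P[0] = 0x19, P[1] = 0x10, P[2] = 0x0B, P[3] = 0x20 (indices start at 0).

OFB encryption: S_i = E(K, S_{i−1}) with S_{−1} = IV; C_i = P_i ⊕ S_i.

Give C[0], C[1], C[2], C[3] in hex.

C[0]: S = E(K, 0x11) = 0xBD; 0x19 ⊕ 0xBD = 0xA4.
C[1]: S = E(K, 0xBD) = 0xD8; 0x10 ⊕ 0xD8 = 0xC8.
C[2]: S = E(K, 0xD8) = 0xF3; 0x0B ⊕ 0xF3 = 0xF8.
C[3]: S = E(K, 0xF3) = 0xAA; 0x20 ⊕ 0xAA = 0x8A.

C[0] = 0xA4, C[1] = 0xC8, C[2] = 0xF8, C[3] = 0x8A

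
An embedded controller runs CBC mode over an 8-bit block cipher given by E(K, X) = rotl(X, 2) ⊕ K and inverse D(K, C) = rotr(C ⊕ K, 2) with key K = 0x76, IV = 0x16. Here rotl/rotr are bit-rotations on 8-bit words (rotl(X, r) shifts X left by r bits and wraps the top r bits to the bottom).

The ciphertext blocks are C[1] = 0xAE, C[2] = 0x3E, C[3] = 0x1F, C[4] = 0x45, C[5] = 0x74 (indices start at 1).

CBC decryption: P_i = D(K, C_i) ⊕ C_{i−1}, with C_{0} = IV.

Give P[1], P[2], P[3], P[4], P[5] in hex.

P[1]: D(K, 0xAE) = 0x36; 0x36 ⊕ 0x16 = 0x20.
P[2]: D(K, 0x3E) = 0x12; 0x12 ⊕ 0xAE = 0xBC.
P[3]: D(K, 0x1F) = 0x5A; 0x5A ⊕ 0x3E = 0x64.
P[4]: D(K, 0x45) = 0xCC; 0xCC ⊕ 0x1F = 0xD3.
P[5]: D(K, 0x74) = 0x80; 0x80 ⊕ 0x45 = 0xC5.

P[1] = 0x20, P[2] = 0xBC, P[3] = 0x64, P[4] = 0xD3, P[5] = 0xC5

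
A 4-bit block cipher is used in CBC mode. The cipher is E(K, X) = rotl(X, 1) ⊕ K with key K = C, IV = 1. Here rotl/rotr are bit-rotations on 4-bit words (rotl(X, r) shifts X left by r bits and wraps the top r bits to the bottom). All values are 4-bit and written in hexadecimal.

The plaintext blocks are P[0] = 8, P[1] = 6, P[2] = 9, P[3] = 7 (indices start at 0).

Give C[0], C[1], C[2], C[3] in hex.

C[0] = F, C[1] = F, C[2] = 0, C[3] = 2

CBC encryption: C_i = E(K, P_i ⊕ C_{i−1}), with C_{−1} = IV.
C[0]: P[0] ⊕ 1 = 9; E(K, 9) = F.
C[1]: P[1] ⊕ F = 9; E(K, 9) = F.
C[2]: P[2] ⊕ F = 6; E(K, 6) = 0.
C[3]: P[3] ⊕ 0 = 7; E(K, 7) = 2.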